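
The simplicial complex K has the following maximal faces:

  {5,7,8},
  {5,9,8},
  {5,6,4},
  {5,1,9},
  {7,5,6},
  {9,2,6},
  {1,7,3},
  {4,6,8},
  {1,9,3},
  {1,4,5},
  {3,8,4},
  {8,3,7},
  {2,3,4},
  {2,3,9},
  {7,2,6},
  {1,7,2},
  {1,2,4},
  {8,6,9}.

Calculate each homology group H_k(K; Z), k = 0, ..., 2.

H_0 = Z,  H_1 = Z ⊕ Z/2Z,  H_2 = 0.

Fix the vertex order 1 < 2 < 3 < 4 < 5 < 6 < 7 < 8 < 9 and write every simplex with vertices in increasing order. Then dim K = 2 and the simplices of K are:

  0-simplices (9): [1], [2], [3], [4], [5], [6], [7], [8], [9]
  1-simplices (27): (27 of them)
  2-simplices (18): [1,2,4], [1,2,7], [1,3,7], [1,3,9], [1,4,5], [1,5,9], [2,3,4], [2,3,9], [2,6,7], [2,6,9], [3,4,8], [3,7,8], [4,5,6], [4,6,8], [5,6,7], [5,7,8], [5,8,9], [6,8,9]

giving chain groups C_0 ≅ Z^9, C_1 ≅ Z^27, C_2 ≅ Z^18.

∂_1: C_1 → C_0 maps an edge to its endpoints' difference, ∂[p,q] = q − p. For instance
  ∂[4,6] = [6] − [4].
This gives a 9×27 integer matrix of rank 8; reducing to Smith normal form yields diagonal entries (1,1,1,1,1,1,1,1).

Boundary ∂_2: C_2 → C_1 sends each 2-simplex [p,q,r] to [q,r] − [p,r] + [p,q]. For instance
  ∂[6,8,9] = [8,9] − [6,9] + [6,8],
  ∂[4,6,8] = [6,8] − [4,8] + [4,6].
The 27×18 boundary matrix has rank 18 and Smith normal form diag(1,1,1,1,1,1,1,1,1,1,1,1,1,1,1,1,1,2).

Now H_k = ker ∂_k / im ∂_{k+1}, so:

  H_0: rank C_0 − rank ∂_1 = 9 − 8 = 1, and the invariant factors of ∂_1 are all 1, so H_0 ≅ Z.
  H_1: rank ker ∂_1 − rank ∂_2 = (27 − 8) − 18 = 1, and ∂_2 has invariant factor 2 > 1, so H_1 ≅ Z ⊕ Z/2Z.
  H_2: rank ker ∂_2 − rank ∂_3 = (18 − 18) − 0 = 0, and there is no ∂_3, so H_2 ≅ 0.

As a check, the Euler characteristic is 9 − 27 + 18 = 0, which agrees with 1 − 1 + 0 = 0.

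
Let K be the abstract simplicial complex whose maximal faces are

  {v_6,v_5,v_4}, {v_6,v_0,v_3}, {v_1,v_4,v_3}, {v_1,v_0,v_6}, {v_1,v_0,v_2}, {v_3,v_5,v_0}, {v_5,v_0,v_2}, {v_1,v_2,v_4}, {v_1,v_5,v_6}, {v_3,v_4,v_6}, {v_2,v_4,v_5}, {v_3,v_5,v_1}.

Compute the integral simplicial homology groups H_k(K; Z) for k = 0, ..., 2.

Order the vertices as v_0 < v_1 < v_2 < v_3 < v_4 < v_5 < v_6. Listing each simplex with vertices in this order, K has dimension 2 with simplices:

  0-simplices (7): [v_0], [v_1], [v_2], [v_3], [v_4], [v_5], [v_6]
  1-simplices (18): (18 of them)
  2-simplices (12): (12 of them)

so the chain groups are C_0 ≅ Z^7, C_1 ≅ Z^18, C_2 ≅ Z^12.

∂_1: C_1 → C_0 sends each edge [p,q] (with p < q) to q − p. For instance
  ∂[v_0,v_3] = [v_3] − [v_0].
The 7×18 boundary matrix has rank 6 and Smith normal form diag(1,1,1,1,1,1).

Boundary ∂_2: C_2 → C_1 maps a triangle to the signed sum of its edges. For instance
  ∂[v_3,v_4,v_6] = [v_4,v_6] − [v_3,v_6] + [v_3,v_4],
  ∂[v_1,v_5,v_6] = [v_5,v_6] − [v_1,v_6] + [v_1,v_5].
The 18×12 boundary matrix has rank 12 and Smith normal form diag(1,1,1,1,1,1,1,1,1,1,1,2).

Now H_k = ker ∂_k / im ∂_{k+1}, so:

  H_0: rank C_0 − rank ∂_1 = 7 − 6 = 1, and the invariant factors of ∂_1 are all 1, so H_0 ≅ Z.
  H_1: rank ker ∂_1 − rank ∂_2 = (18 − 6) − 12 = 0, and ∂_2 has invariant factor 2 > 1, so H_1 ≅ Z/2.
  H_2: rank ker ∂_2 − rank ∂_3 = (12 − 12) − 0 = 0, and there is no ∂_3, so H_2 ≅ 0.

H_0 ≅ Z,  H_1 ≅ Z/2,  H_2 = 0.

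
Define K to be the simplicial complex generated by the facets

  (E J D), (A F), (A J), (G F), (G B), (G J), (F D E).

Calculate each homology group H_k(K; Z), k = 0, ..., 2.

H_0 = Z,  H_1 = Z^2,  H_2 = 0.

Take the total order A < B < D < E < F < G < J on the vertex set. Then K (dimension 2) consists of the simplices:

  0-simplices (7): A, B, D, E, F, G, J
  1-simplices (10): AF, AJ, BG, DE, DF, DJ, EF, EJ, FG, GJ
  2-simplices (2): DEF, DEJ

giving chain groups C_0 ≅ Z^7, C_1 ≅ Z^10, C_2 ≅ Z^2.

∂_1: C_1 → C_0 maps an edge to its endpoints' difference, ∂[p,q] = q − p.
This gives a 7×10 integer matrix of rank 6; reducing to Smith normal form yields diagonal entries (1,1,1,1,1,1).

∂_2: C_2 → C_1 maps a triangle to the signed sum of its edges. For instance
  ∂DEJ = EJ − DJ + DE,
  ∂DEF = EF − DF + DE.
This gives a 10×2 integer matrix of rank 2; reducing to Smith normal form yields diagonal entries (1,1).

Now H_k = ker ∂_k / im ∂_{k+1}, so:

  H_0: rank C_0 − rank ∂_1 = 7 − 6 = 1, and the invariant factors of ∂_1 are all 1, so H_0 ≅ Z.
  H_1: rank ker ∂_1 − rank ∂_2 = (10 − 6) − 2 = 2, and the invariant factors of ∂_2 are all 1, so H_1 ≅ Z^2.
  H_2: rank ker ∂_2 − rank ∂_3 = (2 − 2) − 0 = 0, and there is no ∂_3, so H_2 ≅ 0.

As a check, the Euler characteristic is 7 − 10 + 2 = -1, which agrees with 1 − 2 + 0 = -1.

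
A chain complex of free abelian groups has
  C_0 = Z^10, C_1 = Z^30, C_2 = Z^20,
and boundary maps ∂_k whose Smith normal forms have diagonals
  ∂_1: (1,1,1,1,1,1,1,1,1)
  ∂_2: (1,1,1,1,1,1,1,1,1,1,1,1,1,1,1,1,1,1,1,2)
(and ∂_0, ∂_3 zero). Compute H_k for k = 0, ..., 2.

H_0: b_0 = 10 − 0 − 9 = 1; torsion from ∂_1 factors > 1: none. So H_0 = Z.
H_1: b_1 = 30 − 9 − 20 = 1; torsion from ∂_2 factors > 1: [2]. So H_1 = Z ⊕ Z_2.
H_2: b_2 = 20 − 20 − 0 = 0; torsion from ∂_3 factors > 1: none. So H_2 = 0.

H_0 = Z,  H_1 = Z ⊕ Z_2,  H_2 = 0.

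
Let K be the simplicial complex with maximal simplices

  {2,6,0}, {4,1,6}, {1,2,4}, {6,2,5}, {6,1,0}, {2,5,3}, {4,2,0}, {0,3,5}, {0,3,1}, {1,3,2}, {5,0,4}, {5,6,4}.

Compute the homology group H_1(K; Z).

H_1 ≅ Z/2.

Take the total order 0 < 1 < 2 < 3 < 4 < 5 < 6 on the vertex set. Then K (dimension 2) consists of the simplices:

  0-simplices (7): [0], [1], [2], [3], [4], [5], [6]
  1-simplices (18): [0,1], [0,2], [0,3], [0,4], [0,5], [0,6], [1,2], [1,3], [1,4], [1,6], [2,3], [2,4], [2,5], [2,6], [3,5], [4,5], [4,6], [5,6]
  2-simplices (12): [0,1,3], [0,1,6], [0,2,4], [0,2,6], [0,3,5], [0,4,5], [1,2,3], [1,2,4], [1,4,6], [2,3,5], [2,5,6], [4,5,6]

giving chain groups C_0 ≅ Z^7, C_1 ≅ Z^18, C_2 ≅ Z^12.

Boundary ∂_1: C_1 → C_0 is given by ∂[p,q] = [q] − [p]. For instance
  ∂[1,2] = [2] − [1].
The resulting 7×18 matrix has rank 6, and its Smith normal form has invariant factors (1,1,1,1,1,1).

The boundary map ∂_2: C_2 → C_1 sends each 2-simplex [p,q,r] to [q,r] − [p,r] + [p,q]. For instance
  ∂[0,1,6] = [1,6] − [0,6] + [0,1],
  ∂[0,3,5] = [3,5] − [0,5] + [0,3].
The resulting 18×12 matrix has rank 12, and its Smith normal form has invariant factors (1,1,1,1,1,1,1,1,1,1,1,2).

Now H_k = ker ∂_k / im ∂_{k+1}, so:

  H_1: rank ker ∂_1 − rank ∂_2 = (18 − 6) − 12 = 0, and ∂_2 has invariant factor 2 > 1, so H_1 = Z/2.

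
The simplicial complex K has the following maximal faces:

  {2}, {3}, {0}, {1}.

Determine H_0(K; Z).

We work with the vertex ordering 0 < 1 < 2 < 3. The simplices of K, each written with vertices in increasing order, are:

  0-simplices (4): [0], [1], [2], [3]

so the chain groups are C_0 ≅ Z^4.

From H_k ≅ ker(∂_k) / im(∂_{k+1}) we obtain:

  H_0: rank C_0 − rank ∂_1 = 4 − 0 = 4, and there is no ∂_1, so H_0 ≅ Z^4.

(K is a triangulation of a set of 4 points.)

H_0 ≅ Z^4.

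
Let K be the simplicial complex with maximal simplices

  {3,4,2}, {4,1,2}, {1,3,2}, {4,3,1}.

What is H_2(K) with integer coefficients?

K has 4 vertices, 6 edges, 4 triangles.
rank ∂_2 = 3, rank ∂_3 = 0 ⇒ b_2 = 4 − 3 − 0 = 1. So H_2 = Z.

H_2 ≅ Z.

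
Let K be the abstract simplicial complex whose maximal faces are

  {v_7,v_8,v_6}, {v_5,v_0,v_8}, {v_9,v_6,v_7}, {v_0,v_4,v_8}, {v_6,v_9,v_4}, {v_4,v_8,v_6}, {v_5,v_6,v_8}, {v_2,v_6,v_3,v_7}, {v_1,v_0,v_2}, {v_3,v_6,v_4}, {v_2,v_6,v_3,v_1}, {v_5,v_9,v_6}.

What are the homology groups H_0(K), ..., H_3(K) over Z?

H_0 = Z,  H_1 = Z,  H_2 = 0,  H_3 = 0.

Take the total order v_0 < v_1 < v_2 < v_3 < v_4 < v_5 < v_6 < v_7 < v_8 < v_9 on the vertex set. Then K (dimension 3) consists of the simplices:

  0-simplices (10): [v_0], [v_1], [v_2], [v_3], [v_4], [v_5], [v_6], [v_7], [v_8], [v_9]
  1-simplices (25): (25 of them)
  2-simplices (17): (17 of them)
  3-simplices (2): [v_1,v_2,v_3,v_6], [v_2,v_3,v_6,v_7]

Hence C_0 ≅ Z^10, C_1 ≅ Z^25, C_2 ≅ Z^17, C_3 ≅ Z^2.

Boundary ∂_1: C_1 → C_0 is given by ∂[p,q] = [q] − [p]. For instance
  ∂[v_0,v_8] = [v_8] − [v_0].
This gives a 10×25 integer matrix of rank 9; reducing to Smith normal form yields diagonal entries (1,1,1,1,1,1,1,1,1).

∂_2: C_2 → C_1 maps a triangle to the signed sum of its edges. For instance
  ∂[v_1,v_3,v_6] = [v_3,v_6] − [v_1,v_6] + [v_1,v_3],
  ∂[v_3,v_6,v_7] = [v_6,v_7] − [v_3,v_7] + [v_3,v_6].
The 25×17 boundary matrix has rank 15 and Smith normal form diag(1,1,1,1,1,1,1,1,1,1,1,1,1,1,1).

Boundary ∂_3: C_3 → C_2 sends each 3-simplex σ to the alternating sum Σ_i (−1)^i (σ with its i-th vertex removed). For instance
  ∂[v_2,v_3,v_6,v_7] = [v_3,v_6,v_7] − [v_2,v_6,v_7] + [v_2,v_3,v_7] − [v_2,v_3,v_6],
  ∂[v_1,v_2,v_3,v_6] = [v_2,v_3,v_6] − [v_1,v_3,v_6] + [v_1,v_2,v_6] − [v_1,v_2,v_3].
The resulting 17×2 matrix has rank 2, and its Smith normal form has invariant factors (1,1).

Computing H_k = (kernel of ∂_k) / (image of ∂_{k+1}):

  H_0: rank C_0 − rank ∂_1 = 10 − 9 = 1, and the invariant factors of ∂_1 are all 1, so H_0 ≅ Z.
  H_1: rank ker ∂_1 − rank ∂_2 = (25 − 9) − 15 = 1, and the invariant factors of ∂_2 are all 1, so H_1 ≅ Z.
  H_2: rank ker ∂_2 − rank ∂_3 = (17 − 15) − 2 = 0, and the invariant factors of ∂_3 are all 1, so H_2 ≅ 0.
  H_3: rank ker ∂_3 − rank ∂_4 = (2 − 2) − 0 = 0, and there is no ∂_4, so H_3 ≅ 0.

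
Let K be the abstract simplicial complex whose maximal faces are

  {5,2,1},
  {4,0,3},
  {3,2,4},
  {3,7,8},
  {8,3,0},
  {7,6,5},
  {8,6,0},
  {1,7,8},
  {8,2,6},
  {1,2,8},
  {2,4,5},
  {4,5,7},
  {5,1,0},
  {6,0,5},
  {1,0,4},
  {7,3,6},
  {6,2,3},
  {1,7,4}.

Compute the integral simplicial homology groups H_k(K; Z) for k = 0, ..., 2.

H_0 ≅ Z,  H_1 ≅ Z ⊕ Z/2,  H_2 = 0.

Take the total order 0 < 1 < 2 < 3 < 4 < 5 < 6 < 7 < 8 on the vertex set. Then K (dimension 2) consists of the simplices:

  0-simplices (9): [0], [1], [2], [3], [4], [5], [6], [7], [8]
  1-simplices (27): (27 of them)
  2-simplices (18): [0,1,4], [0,1,5], [0,3,4], [0,3,8], [0,5,6], [0,6,8], [1,2,5], [1,2,8], [1,4,7], [1,7,8], [2,3,4], [2,3,6], [2,4,5], [2,6,8], [3,6,7], [3,7,8], [4,5,7], [5,6,7]

Hence C_0 ≅ Z^9, C_1 ≅ Z^27, C_2 ≅ Z^18.

∂_1: C_1 → C_0 is given by ∂[p,q] = [q] − [p]. For instance
  ∂[2,8] = [8] − [2].
The 9×27 boundary matrix has rank 8 and Smith normal form diag(1,1,1,1,1,1,1,1).

The boundary map ∂_2: C_2 → C_1 maps a triangle to the signed sum of its edges. For instance
  ∂[0,3,4] = [3,4] − [0,4] + [0,3],
  ∂[2,4,5] = [4,5] − [2,5] + [2,4].
This gives a 27×18 integer matrix of rank 18; reducing to Smith normal form yields diagonal entries (1,1,1,1,1,1,1,1,1,1,1,1,1,1,1,1,1,2).

Reading off H_k = ker ∂_k / im ∂_{k+1}:

  H_0: rank C_0 − rank ∂_1 = 9 − 8 = 1, and the invariant factors of ∂_1 are all 1, so H_0 = Z.
  H_1: rank ker ∂_1 − rank ∂_2 = (27 − 8) − 18 = 1, and ∂_2 has invariant factor 2 > 1, so H_1 = Z ⊕ Z/2.
  H_2: rank ker ∂_2 − rank ∂_3 = (18 − 18) − 0 = 0, and there is no ∂_3, so H_2 = 0.

As a check, the Euler characteristic is 9 − 27 + 18 = 0, which agrees with 1 − 1 + 0 = 0.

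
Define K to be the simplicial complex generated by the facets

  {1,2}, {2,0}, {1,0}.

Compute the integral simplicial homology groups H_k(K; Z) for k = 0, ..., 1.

We work with the vertex ordering 0 < 1 < 2. The simplices of K, each written with vertices in increasing order, are:

  0-simplices (3): [0], [1], [2]
  1-simplices (3): [0,1], [0,2], [1,2]

Hence C_0 ≅ Z^3, C_1 ≅ Z^3.

The boundary map ∂_1: C_1 → C_0 maps an edge to its endpoints' difference, ∂[p,q] = q − p. For instance
  ∂[0,2] = [2] − [0].
As a 3×3 matrix over Z this has rank 2, with invariant factors (1,1).

Computing H_k = (kernel of ∂_k) / (image of ∂_{k+1}):

  H_0: rank C_0 − rank ∂_1 = 3 − 2 = 1, and the invariant factors of ∂_1 are all 1, so H_0 = Z.
  H_1: rank ker ∂_1 − rank ∂_2 = (3 − 2) − 0 = 1, and there is no ∂_2, so H_1 = Z.

H_0 ≅ Z,  H_1 ≅ Z.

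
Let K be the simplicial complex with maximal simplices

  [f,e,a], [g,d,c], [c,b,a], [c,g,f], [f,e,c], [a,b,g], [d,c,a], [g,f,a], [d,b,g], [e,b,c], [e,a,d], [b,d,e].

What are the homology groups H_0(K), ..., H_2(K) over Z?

Fix the vertex order a < b < c < d < e < f < g and write every simplex with vertices in increasing order. Then dim K = 2 and the simplices of K are:

  0-simplices (7): a, b, c, d, e, f, g
  1-simplices (18): ab, ac, ad, ae, af, ag, bc, bd, be, bg, cd, ce, cf, cg, de, dg, ef, fg
  2-simplices (12): abc, abg, acd, ade, aef, afg, bce, bde, bdg, cdg, cef, cfg

Hence C_0 ≅ Z^7, C_1 ≅ Z^18, C_2 ≅ Z^12.

∂_1: C_1 → C_0 maps an edge to its endpoints' difference, ∂[p,q] = q − p. For instance
  ∂ab = b − a.
The 7×18 boundary matrix has rank 6 and Smith normal form diag(1,1,1,1,1,1).

Boundary ∂_2: C_2 → C_1 maps a triangle to the signed sum of its edges. For instance
  ∂abg = bg − ag + ab,
  ∂bde = de − be + bd.
The resulting 18×12 matrix has rank 12, and its Smith normal form has invariant factors (1,1,1,1,1,1,1,1,1,1,1,2).

Computing H_k = (kernel of ∂_k) / (image of ∂_{k+1}):

  H_0: rank C_0 − rank ∂_1 = 7 − 6 = 1, and the invariant factors of ∂_1 are all 1, so H_0 = Z.
  H_1: rank ker ∂_1 − rank ∂_2 = (18 − 6) − 12 = 0, and ∂_2 has invariant factor 2 > 1, so H_1 = Z/2Z.
  H_2: rank ker ∂_2 − rank ∂_3 = (12 − 12) − 0 = 0, and there is no ∂_3, so H_2 = 0.

(K is a triangulation of the real projective plane RP^2.)

H_0 ≅ Z,  H_1 ≅ Z/2Z,  H_2 = 0.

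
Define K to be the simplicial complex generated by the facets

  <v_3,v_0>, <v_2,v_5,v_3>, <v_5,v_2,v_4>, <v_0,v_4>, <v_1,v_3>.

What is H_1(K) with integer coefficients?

Take the total order v_0 < v_1 < v_2 < v_3 < v_4 < v_5 on the vertex set. Then K (dimension 2) consists of the simplices:

  0-simplices (6): [v_0], [v_1], [v_2], [v_3], [v_4], [v_5]
  1-simplices (8): [v_0,v_3], [v_0,v_4], [v_1,v_3], [v_2,v_3], [v_2,v_4], [v_2,v_5], [v_3,v_5], [v_4,v_5]
  2-simplices (2): [v_2,v_3,v_5], [v_2,v_4,v_5]

giving chain groups C_0 ≅ Z^6, C_1 ≅ Z^8, C_2 ≅ Z^2.

Boundary ∂_1: C_1 → C_0 is given by ∂[p,q] = [q] − [p].
The resulting 6×8 matrix has rank 5, and its Smith normal form has invariant factors (1,1,1,1,1).

Boundary ∂_2: C_2 → C_1 acts by ∂[p,q,r] = [q,r] − [p,r] + [p,q]. For instance
  ∂[v_2,v_3,v_5] = [v_3,v_5] − [v_2,v_5] + [v_2,v_3],
  ∂[v_2,v_4,v_5] = [v_4,v_5] − [v_2,v_5] + [v_2,v_4].
The 8×2 boundary matrix has rank 2 and Smith normal form diag(1,1).

From H_k ≅ ker(∂_k) / im(∂_{k+1}) we obtain:

  H_1: rank ker ∂_1 − rank ∂_2 = (8 − 5) − 2 = 1, and the invariant factors of ∂_2 are all 1, so H_1 = Z.

H_1 ≅ Z.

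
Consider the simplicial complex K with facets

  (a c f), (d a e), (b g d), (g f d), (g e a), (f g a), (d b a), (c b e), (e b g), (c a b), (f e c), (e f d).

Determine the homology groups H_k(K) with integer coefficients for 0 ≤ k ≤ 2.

K has 7 vertices, 18 edges, 12 triangles.
rank ∂_0 = 0, rank ∂_1 = 6 ⇒ b_0 = 7 − 0 − 6 = 1; all invariant factors of ∂_1 are 1 so no torsion. So H_0 ≅ Z.
rank ∂_1 = 6, rank ∂_2 = 12 ⇒ b_1 = 18 − 6 − 12 = 0; ∂_2 has invariant factor(s) [2] giving torsion. So H_1 ≅ Z/2.
rank ∂_2 = 12, rank ∂_3 = 0 ⇒ b_2 = 12 − 12 − 0 = 0. So H_2 ≅ 0.

H_0 ≅ Z,  H_1 ≅ Z/2,  H_2 = 0.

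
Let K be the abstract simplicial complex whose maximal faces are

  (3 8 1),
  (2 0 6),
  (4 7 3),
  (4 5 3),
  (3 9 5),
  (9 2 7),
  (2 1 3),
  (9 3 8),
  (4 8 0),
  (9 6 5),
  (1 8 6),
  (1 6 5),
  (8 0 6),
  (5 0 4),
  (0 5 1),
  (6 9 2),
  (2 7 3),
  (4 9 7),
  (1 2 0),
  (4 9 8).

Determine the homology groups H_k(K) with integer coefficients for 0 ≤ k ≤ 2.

Take the total order 0 < 1 < 2 < 3 < 4 < 5 < 6 < 7 < 8 < 9 on the vertex set. Then K (dimension 2) consists of the simplices:

  0-simplices (10): [0], [1], [2], [3], [4], [5], [6], [7], [8], [9]
  1-simplices (30): (30 of them)
  2-simplices (20): (20 of them)

Hence C_0 ≅ Z^10, C_1 ≅ Z^30, C_2 ≅ Z^20.

Boundary ∂_1: C_1 → C_0 is given by ∂[p,q] = [q] − [p]. For instance
  ∂[2,9] = [9] − [2].
As a 10×30 matrix over Z this has rank 9, with invariant factors (1,1,1,1,1,1,1,1,1).

The boundary map ∂_2: C_2 → C_1 sends each 2-simplex [p,q,r] to [q,r] − [p,r] + [p,q]. For instance
  ∂[0,1,2] = [1,2] − [0,2] + [0,1],
  ∂[1,3,8] = [3,8] − [1,8] + [1,3].
As a 30×20 matrix over Z this has rank 20, with invariant factors (1,1,1,1,1,1,1,1,1,1,1,1,1,1,1,1,1,1,1,2).

Reading off H_k = ker ∂_k / im ∂_{k+1}:

  H_0: rank C_0 − rank ∂_1 = 10 − 9 = 1, and the invariant factors of ∂_1 are all 1, so H_0 ≅ Z.
  H_1: rank ker ∂_1 − rank ∂_2 = (30 − 9) − 20 = 1, and ∂_2 has invariant factor 2 > 1, so H_1 ≅ Z ⊕ Z/2Z.
  H_2: rank ker ∂_2 − rank ∂_3 = (20 − 20) − 0 = 0, and there is no ∂_3, so H_2 ≅ 0.

As a check, the Euler characteristic is 10 − 30 + 20 = 0, which agrees with 1 − 1 + 0 = 0.

H_0 = Z,  H_1 = Z ⊕ Z/2Z,  H_2 = 0.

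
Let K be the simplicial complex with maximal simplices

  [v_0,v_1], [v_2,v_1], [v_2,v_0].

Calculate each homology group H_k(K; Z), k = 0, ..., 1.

H_0 = Z,  H_1 = Z.

Order the vertices as v_0 < v_1 < v_2. Listing each simplex with vertices in this order, K has dimension 1 with simplices:

  0-simplices (3): [v_0], [v_1], [v_2]
  1-simplices (3): [v_0,v_1], [v_0,v_2], [v_1,v_2]

Hence C_0 ≅ Z^3, C_1 ≅ Z^3.

Boundary ∂_1: C_1 → C_0 sends each edge [p,q] (with p < q) to q − p. For instance
  ∂[v_1,v_2] = [v_2] − [v_1].
The resulting 3×3 matrix has rank 2, and its Smith normal form has invariant factors (1,1).

From H_k ≅ ker(∂_k) / im(∂_{k+1}) we obtain:

  H_0: rank C_0 − rank ∂_1 = 3 − 2 = 1, and the invariant factors of ∂_1 are all 1, so H_0 ≅ Z.
  H_1: rank ker ∂_1 − rank ∂_2 = (3 − 2) − 0 = 1, and there is no ∂_2, so H_1 ≅ Z.

As a check, the Euler characteristic is 3 − 3 = 0, which agrees with 1 − 1 = 0.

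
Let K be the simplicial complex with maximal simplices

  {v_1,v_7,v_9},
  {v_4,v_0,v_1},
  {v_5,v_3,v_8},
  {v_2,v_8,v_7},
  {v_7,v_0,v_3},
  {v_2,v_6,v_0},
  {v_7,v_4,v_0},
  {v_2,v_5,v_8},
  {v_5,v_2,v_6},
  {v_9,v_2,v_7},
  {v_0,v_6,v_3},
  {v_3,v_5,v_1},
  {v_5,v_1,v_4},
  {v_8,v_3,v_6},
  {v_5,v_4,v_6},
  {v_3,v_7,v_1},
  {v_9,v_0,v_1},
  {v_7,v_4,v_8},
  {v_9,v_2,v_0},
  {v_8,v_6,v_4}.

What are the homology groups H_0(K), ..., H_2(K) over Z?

H_0 ≅ Z,  H_1 ≅ Z × Z/2,  H_2 = 0.

We work with the vertex ordering v_0 < v_1 < v_2 < v_3 < v_4 < v_5 < v_6 < v_7 < v_8 < v_9. The simplices of K, each written with vertices in increasing order, are:

  0-simplices (10): [v_0], [v_1], [v_2], [v_3], [v_4], [v_5], [v_6], [v_7], [v_8], [v_9]
  1-simplices (30): (30 of them)
  2-simplices (20): (20 of them)

giving chain groups C_0 ≅ Z^10, C_1 ≅ Z^30, C_2 ≅ Z^20.

The boundary map ∂_1: C_1 → C_0 maps an edge to its endpoints' difference, ∂[p,q] = q − p.
The resulting 10×30 matrix has rank 9, and its Smith normal form has invariant factors (1,1,1,1,1,1,1,1,1).

The boundary map ∂_2: C_2 → C_1 maps a triangle to the signed sum of its edges. For instance
  ∂[v_1,v_3,v_5] = [v_3,v_5] − [v_1,v_5] + [v_1,v_3],
  ∂[v_3,v_5,v_8] = [v_5,v_8] − [v_3,v_8] + [v_3,v_5].
The resulting 30×20 matrix has rank 20, and its Smith normal form has invariant factors (1,1,1,1,1,1,1,1,1,1,1,1,1,1,1,1,1,1,1,2).

From H_k ≅ ker(∂_k) / im(∂_{k+1}) we obtain:

  H_0: rank C_0 − rank ∂_1 = 10 − 9 = 1, and the invariant factors of ∂_1 are all 1, so H_0 ≅ Z.
  H_1: rank ker ∂_1 − rank ∂_2 = (30 − 9) − 20 = 1, and ∂_2 has invariant factor 2 > 1, so H_1 ≅ Z × Z/2.
  H_2: rank ker ∂_2 − rank ∂_3 = (20 − 20) − 0 = 0, and there is no ∂_3, so H_2 ≅ 0.

As a check, the Euler characteristic is 10 − 30 + 20 = 0, which agrees with 1 − 1 + 0 = 0.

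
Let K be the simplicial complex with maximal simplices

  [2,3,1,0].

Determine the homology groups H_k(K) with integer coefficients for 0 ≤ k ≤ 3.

H_0 ≅ Z,  H_1 = 0,  H_2 = 0,  H_3 = 0.

Order the vertices as 0 < 1 < 2 < 3. Listing each simplex with vertices in this order, K has dimension 3 with simplices:

  0-simplices (4): [0], [1], [2], [3]
  1-simplices (6): [0,1], [0,2], [0,3], [1,2], [1,3], [2,3]
  2-simplices (4): [0,1,2], [0,1,3], [0,2,3], [1,2,3]
  3-simplices (1): [0,1,2,3]

Hence C_0 ≅ Z^4, C_1 ≅ Z^6, C_2 ≅ Z^4, C_3 ≅ Z^1.

∂_1: C_1 → C_0 is given by ∂[p,q] = [q] − [p]. For instance
  ∂[2,3] = [3] − [2].
The resulting 4×6 matrix has rank 3, and its Smith normal form has invariant factors (1,1,1).

Boundary ∂_2: C_2 → C_1 maps a triangle to the signed sum of its edges. For instance
  ∂[0,1,2] = [1,2] − [0,2] + [0,1],
  ∂[0,2,3] = [2,3] − [0,3] + [0,2].
As a 6×4 matrix over Z this has rank 3, with invariant factors (1,1,1).

∂_3: C_3 → C_2 sends each 3-simplex σ to the alternating sum Σ_i (−1)^i (σ with its i-th vertex removed). For instance
  ∂[0,1,2,3] = [1,2,3] − [0,2,3] + [0,1,3] − [0,1,2].
The 4×1 boundary matrix has rank 1 and Smith normal form diag(1).

From H_k ≅ ker(∂_k) / im(∂_{k+1}) we obtain:

  H_0: rank C_0 − rank ∂_1 = 4 − 3 = 1, and the invariant factors of ∂_1 are all 1, so H_0 = Z.
  H_1: rank ker ∂_1 − rank ∂_2 = (6 − 3) − 3 = 0, and the invariant factors of ∂_2 are all 1, so H_1 = 0.
  H_2: rank ker ∂_2 − rank ∂_3 = (4 − 3) − 1 = 0, and the invariant factors of ∂_3 are all 1, so H_2 = 0.
  H_3: rank ker ∂_3 − rank ∂_4 = (1 − 1) − 0 = 0, and there is no ∂_4, so H_3 = 0.

(K is a triangulation of the 3-simplex.)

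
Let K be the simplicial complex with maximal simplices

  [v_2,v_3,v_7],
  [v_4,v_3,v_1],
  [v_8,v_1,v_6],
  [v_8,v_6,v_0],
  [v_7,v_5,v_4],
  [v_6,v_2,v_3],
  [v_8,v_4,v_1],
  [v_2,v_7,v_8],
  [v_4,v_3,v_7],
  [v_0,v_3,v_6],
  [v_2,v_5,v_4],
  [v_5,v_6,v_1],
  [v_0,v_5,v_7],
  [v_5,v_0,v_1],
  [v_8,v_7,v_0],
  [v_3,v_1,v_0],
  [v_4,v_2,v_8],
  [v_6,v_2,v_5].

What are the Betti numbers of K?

b_0 = 1, b_1 = 1, b_2 = 0.

Order the vertices as v_0 < v_1 < v_2 < v_3 < v_4 < v_5 < v_6 < v_7 < v_8. Listing each simplex with vertices in this order, K has dimension 2 with simplices:

  0-simplices (9): [v_0], [v_1], [v_2], [v_3], [v_4], [v_5], [v_6], [v_7], [v_8]
  1-simplices (27): (27 of them)
  2-simplices (18): (18 of them)

so the chain groups are C_0 ≅ Z^9, C_1 ≅ Z^27, C_2 ≅ Z^18.

The boundary map ∂_1: C_1 → C_0 maps an edge to its endpoints' difference, ∂[p,q] = q − p. For instance
  ∂[v_1,v_6] = [v_6] − [v_1].
This gives a 9×27 integer matrix of rank 8; reducing to Smith normal form yields diagonal entries (1,1,1,1,1,1,1,1).

The boundary map ∂_2: C_2 → C_1 acts by ∂[p,q,r] = [q,r] − [p,r] + [p,q]. For instance
  ∂[v_1,v_3,v_4] = [v_3,v_4] − [v_1,v_4] + [v_1,v_3],
  ∂[v_2,v_5,v_6] = [v_5,v_6] − [v_2,v_6] + [v_2,v_5].
This gives a 27×18 integer matrix of rank 18; reducing to Smith normal form yields diagonal entries (1,1,1,1,1,1,1,1,1,1,1,1,1,1,1,1,1,2).

Now H_k = ker ∂_k / im ∂_{k+1}, so:

  H_0: rank C_0 − rank ∂_1 = 9 − 8 = 1, and the invariant factors of ∂_1 are all 1, so H_0 = Z.
  H_1: rank ker ∂_1 − rank ∂_2 = (27 − 8) − 18 = 1, and ∂_2 has invariant factor 2 > 1, so H_1 = Z × Z/2.
  H_2: rank ker ∂_2 − rank ∂_3 = (18 − 18) − 0 = 0, and there is no ∂_3, so H_2 = 0.

As a check, the Euler characteristic is 9 − 27 + 18 = 0, which agrees with 1 − 1 + 0 = 0.
(K is a triangulation of the Klein bottle.)

Hence the Betti numbers are b_0 = 1, b_1 = 1, b_2 = 0.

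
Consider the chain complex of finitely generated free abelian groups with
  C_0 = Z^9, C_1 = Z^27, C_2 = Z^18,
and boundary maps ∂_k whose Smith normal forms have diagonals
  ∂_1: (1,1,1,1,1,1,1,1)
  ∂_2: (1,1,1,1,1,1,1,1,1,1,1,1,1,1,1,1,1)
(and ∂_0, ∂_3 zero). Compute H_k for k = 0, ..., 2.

H_0 = Z,  H_1 = Z^2,  H_2 = Z.

H_0: b_0 = 9 − 0 − 8 = 1; torsion from ∂_1 factors > 1: none. So H_0 = Z.
H_1: b_1 = 27 − 8 − 17 = 2; torsion from ∂_2 factors > 1: none. So H_1 = Z^2.
H_2: b_2 = 18 − 17 − 0 = 1; torsion from ∂_3 factors > 1: none. So H_2 = Z.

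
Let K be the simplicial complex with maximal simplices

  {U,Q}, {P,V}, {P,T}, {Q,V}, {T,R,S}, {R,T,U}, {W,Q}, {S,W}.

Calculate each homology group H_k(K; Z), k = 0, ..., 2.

Take the total order P < Q < R < S < T < U < V < W on the vertex set. Then K (dimension 2) consists of the simplices:

  0-simplices (8): P, Q, R, S, T, U, V, W
  1-simplices (11): PT, PV, QU, QV, QW, RS, RT, RU, ST, SW, TU
  2-simplices (2): RST, RTU

giving chain groups C_0 ≅ Z^8, C_1 ≅ Z^11, C_2 ≅ Z^2.

∂_1: C_1 → C_0 sends each edge [p,q] (with p < q) to q − p. For instance
  ∂PV = V − P.
As a 8×11 matrix over Z this has rank 7, with invariant factors (1,1,1,1,1,1,1).

The boundary map ∂_2: C_2 → C_1 maps a triangle to the signed sum of its edges. For instance
  ∂RST = ST − RT + RS,
  ∂RTU = TU − RU + RT.
The 11×2 boundary matrix has rank 2 and Smith normal form diag(1,1).

From H_k ≅ ker(∂_k) / im(∂_{k+1}) we obtain:

  H_0: rank C_0 − rank ∂_1 = 8 − 7 = 1, and the invariant factors of ∂_1 are all 1, so H_0 ≅ Z.
  H_1: rank ker ∂_1 − rank ∂_2 = (11 − 7) − 2 = 2, and the invariant factors of ∂_2 are all 1, so H_1 ≅ Z^2.
  H_2: rank ker ∂_2 − rank ∂_3 = (2 − 2) − 0 = 0, and there is no ∂_3, so H_2 ≅ 0.

H_0 = Z,  H_1 = Z^2,  H_2 = 0.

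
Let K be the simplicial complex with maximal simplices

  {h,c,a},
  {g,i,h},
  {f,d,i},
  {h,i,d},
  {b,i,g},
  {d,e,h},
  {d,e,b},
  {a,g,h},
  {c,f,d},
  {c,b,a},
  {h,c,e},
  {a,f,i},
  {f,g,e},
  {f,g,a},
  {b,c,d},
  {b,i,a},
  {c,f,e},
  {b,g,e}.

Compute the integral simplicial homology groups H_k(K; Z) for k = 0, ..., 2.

H_0 ≅ Z,  H_1 ≅ Z ⊕ Z/2,  H_2 = 0.

Take the total order a < b < c < d < e < f < g < h < i on the vertex set. Then K (dimension 2) consists of the simplices:

  0-simplices (9): a, b, c, d, e, f, g, h, i
  1-simplices (27): ab, ac, af, ag, ah, ai, bc, bd, be, bg, bi, cd, ce, cf, ch, de, df, dh, di, ef, eg, eh, fg, fi, gh, gi, hi
  2-simplices (18): abc, abi, ach, afg, afi, agh, bcd, bde, beg, bgi, cdf, cef, ceh, deh, dfi, dhi, efg, ghi

Hence C_0 ≅ Z^9, C_1 ≅ Z^27, C_2 ≅ Z^18.

The boundary map ∂_1: C_1 → C_0 is given by ∂[p,q] = [q] − [p].
The 9×27 boundary matrix has rank 8 and Smith normal form diag(1,1,1,1,1,1,1,1).

∂_2: C_2 → C_1 maps a triangle to the signed sum of its edges. For instance
  ∂bgi = gi − bi + bg,
  ∂ceh = eh − ch + ce.
The resulting 27×18 matrix has rank 18, and its Smith normal form has invariant factors (1,1,1,1,1,1,1,1,1,1,1,1,1,1,1,1,1,2).

Reading off H_k = ker ∂_k / im ∂_{k+1}:

  H_0: rank C_0 − rank ∂_1 = 9 − 8 = 1, and the invariant factors of ∂_1 are all 1, so H_0 = Z.
  H_1: rank ker ∂_1 − rank ∂_2 = (27 − 8) − 18 = 1, and ∂_2 has invariant factor 2 > 1, so H_1 = Z ⊕ Z/2.
  H_2: rank ker ∂_2 − rank ∂_3 = (18 − 18) − 0 = 0, and there is no ∂_3, so H_2 = 0.

As a check, the Euler characteristic is 9 − 27 + 18 = 0, which agrees with 1 − 1 + 0 = 0.
(K is a triangulation of the Klein bottle.)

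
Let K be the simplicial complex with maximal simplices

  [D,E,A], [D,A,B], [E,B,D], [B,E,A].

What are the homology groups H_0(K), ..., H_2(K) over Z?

H_0 ≅ Z,  H_1 = 0,  H_2 ≅ Z.

Order the vertices as A < B < D < E. Listing each simplex with vertices in this order, K has dimension 2 with simplices:

  0-simplices (4): A, B, D, E
  1-simplices (6): AB, AD, AE, BD, BE, DE
  2-simplices (4): ABD, ABE, ADE, BDE

giving chain groups C_0 ≅ Z^4, C_1 ≅ Z^6, C_2 ≅ Z^4.

∂_1: C_1 → C_0 is given by ∂[p,q] = [q] − [p]. For instance
  ∂BD = D − B.
The 4×6 boundary matrix has rank 3 and Smith normal form diag(1,1,1).

The boundary map ∂_2: C_2 → C_1 sends each 2-simplex [p,q,r] to [q,r] − [p,r] + [p,q]. For instance
  ∂ADE = DE − AE + AD,
  ∂ABD = BD − AD + AB.
The 6×4 boundary matrix has rank 3 and Smith normal form diag(1,1,1).

Computing H_k = (kernel of ∂_k) / (image of ∂_{k+1}):

  H_0: rank C_0 − rank ∂_1 = 4 − 3 = 1, and the invariant factors of ∂_1 are all 1, so H_0 ≅ Z.
  H_1: rank ker ∂_1 − rank ∂_2 = (6 − 3) − 3 = 0, and the invariant factors of ∂_2 are all 1, so H_1 ≅ 0.
  H_2: rank ker ∂_2 − rank ∂_3 = (4 − 3) − 0 = 1, and there is no ∂_3, so H_2 ≅ Z.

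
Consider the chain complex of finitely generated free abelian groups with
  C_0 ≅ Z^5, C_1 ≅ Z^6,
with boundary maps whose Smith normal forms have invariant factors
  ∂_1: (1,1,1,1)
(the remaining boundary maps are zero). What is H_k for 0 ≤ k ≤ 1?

H_0 ≅ Z,  H_1 ≅ Z^2.

H_0: b_0 = 5 − 0 − 4 = 1; torsion from ∂_1 factors > 1: none. So H_0 ≅ Z.
H_1: b_1 = 6 − 4 − 0 = 2; torsion from ∂_2 factors > 1: none. So H_1 ≅ Z^2.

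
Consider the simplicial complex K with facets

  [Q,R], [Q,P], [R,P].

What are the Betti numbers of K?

Take the total order P < Q < R on the vertex set. Then K (dimension 1) consists of the simplices:

  0-simplices (3): P, Q, R
  1-simplices (3): PQ, PR, QR

so the chain groups are C_0 ≅ Z^3, C_1 ≅ Z^3.

The boundary map ∂_1: C_1 → C_0 sends each edge [p,q] (with p < q) to q − p. For instance
  ∂PR = R − P.
This gives a 3×3 integer matrix of rank 2; reducing to Smith normal form yields diagonal entries (1,1).

Computing H_k = (kernel of ∂_k) / (image of ∂_{k+1}):

  H_0: rank C_0 − rank ∂_1 = 3 − 2 = 1, and the invariant factors of ∂_1 are all 1, so H_0 = Z.
  H_1: rank ker ∂_1 − rank ∂_2 = (3 − 2) − 0 = 1, and there is no ∂_2, so H_1 = Z.

As a check, the Euler characteristic is 3 − 3 = 0, which agrees with 1 − 1 = 0.

Hence the Betti numbers are b_0 = 1, b_1 = 1.

b_0 = 1, b_1 = 1.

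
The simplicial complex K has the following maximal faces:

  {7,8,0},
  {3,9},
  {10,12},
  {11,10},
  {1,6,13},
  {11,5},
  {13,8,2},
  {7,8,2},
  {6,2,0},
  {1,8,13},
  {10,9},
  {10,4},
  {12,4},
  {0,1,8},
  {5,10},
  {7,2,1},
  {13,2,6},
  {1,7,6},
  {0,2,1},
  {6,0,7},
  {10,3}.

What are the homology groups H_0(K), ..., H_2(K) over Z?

We work with the vertex ordering 0 < 1 < 2 < 3 < 4 < 5 < 6 < 7 < 8 < 9 < 10 < 11 < 12 < 13. The simplices of K, each written with vertices in increasing order, are:

  0-simplices (14): [0], [1], [2], [3], [4], [5], [6], [7], [8], [9], [10], [11], [12], [13]
  1-simplices (27): (27 of them)
  2-simplices (12): [0,1,2], [0,1,8], [0,2,6], [0,6,7], [0,7,8], [1,2,7], [1,6,7], [1,6,13], [1,8,13], [2,6,13], [2,7,8], [2,8,13]

so the chain groups are C_0 ≅ Z^14, C_1 ≅ Z^27, C_2 ≅ Z^12.

Boundary ∂_1: C_1 → C_0 sends each edge [p,q] (with p < q) to q − p.
The 14×27 boundary matrix has rank 12 and Smith normal form diag(1,1,1,1,1,1,1,1,1,1,1,1).

The boundary map ∂_2: C_2 → C_1 maps a triangle to the signed sum of its edges. For instance
  ∂[2,7,8] = [7,8] − [2,8] + [2,7],
  ∂[1,6,7] = [6,7] − [1,7] + [1,6].
The 27×12 boundary matrix has rank 12 and Smith normal form diag(1,1,1,1,1,1,1,1,1,1,1,2).

Now H_k = ker ∂_k / im ∂_{k+1}, so:

  H_0: rank C_0 − rank ∂_1 = 14 − 12 = 2, and the invariant factors of ∂_1 are all 1, so H_0 = Z^2.
  H_1: rank ker ∂_1 − rank ∂_2 = (27 − 12) − 12 = 3, and ∂_2 has invariant factor 2 > 1, so H_1 = Z^3 ⊕ Z/2Z.
  H_2: rank ker ∂_2 − rank ∂_3 = (12 − 12) − 0 = 0, and there is no ∂_3, so H_2 = 0.

As a check, the Euler characteristic is 14 − 27 + 12 = -1, which agrees with 2 − 3 + 0 = -1.
(K is a triangulation of the disjoint union of a wedge of 3 circles and the real projective plane RP^2.)

H_0 ≅ Z^2,  H_1 ≅ Z^3 ⊕ Z/2Z,  H_2 = 0.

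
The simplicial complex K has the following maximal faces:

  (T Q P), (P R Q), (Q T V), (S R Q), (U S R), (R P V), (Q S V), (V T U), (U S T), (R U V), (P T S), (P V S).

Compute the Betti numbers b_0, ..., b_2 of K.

b_0 = 1, b_1 = 0, b_2 = 0.

Take the total order P < Q < R < S < T < U < V on the vertex set. Then K (dimension 2) consists of the simplices:

  0-simplices (7): P, Q, R, S, T, U, V
  1-simplices (18): PQ, PR, PS, PT, PV, QR, QS, QT, QV, RS, RU, RV, ST, SU, SV, TU, TV, UV
  2-simplices (12): PQR, PQT, PRV, PST, PSV, QRS, QSV, QTV, RSU, RUV, STU, TUV

so the chain groups are C_0 ≅ Z^7, C_1 ≅ Z^18, C_2 ≅ Z^12.

∂_1: C_1 → C_0 is given by ∂[p,q] = [q] − [p]. For instance
  ∂SU = U − S.
As a 7×18 matrix over Z this has rank 6, with invariant factors (1,1,1,1,1,1).

Boundary ∂_2: C_2 → C_1 maps a triangle to the signed sum of its edges. For instance
  ∂PQT = QT − PT + PQ,
  ∂PSV = SV − PV + PS.
The 18×12 boundary matrix has rank 12 and Smith normal form diag(1,1,1,1,1,1,1,1,1,1,1,2).

Computing H_k = (kernel of ∂_k) / (image of ∂_{k+1}):

  H_0: rank C_0 − rank ∂_1 = 7 − 6 = 1, and the invariant factors of ∂_1 are all 1, so H_0 = Z.
  H_1: rank ker ∂_1 − rank ∂_2 = (18 − 6) − 12 = 0, and ∂_2 has invariant factor 2 > 1, so H_1 = Z/2.
  H_2: rank ker ∂_2 − rank ∂_3 = (12 − 12) − 0 = 0, and there is no ∂_3, so H_2 = 0.

(K is a triangulation of the real projective plane RP^2.)

Hence the Betti numbers are b_0 = 1, b_1 = 0, b_2 = 0.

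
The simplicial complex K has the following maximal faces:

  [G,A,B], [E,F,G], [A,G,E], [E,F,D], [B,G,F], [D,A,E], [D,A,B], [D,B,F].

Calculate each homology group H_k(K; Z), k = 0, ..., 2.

H_0 = Z,  H_1 = 0,  H_2 = Z.

Take the total order A < B < D < E < F < G on the vertex set. Then K (dimension 2) consists of the simplices:

  0-simplices (6): A, B, D, E, F, G
  1-simplices (12): AB, AD, AE, AG, BD, BF, BG, DE, DF, EF, EG, FG
  2-simplices (8): ABD, ABG, ADE, AEG, BDF, BFG, DEF, EFG

giving chain groups C_0 ≅ Z^6, C_1 ≅ Z^12, C_2 ≅ Z^8.

The boundary map ∂_1: C_1 → C_0 is given by ∂[p,q] = [q] − [p].
As a 6×12 matrix over Z this has rank 5, with invariant factors (1,1,1,1,1).

The boundary map ∂_2: C_2 → C_1 acts by ∂[p,q,r] = [q,r] − [p,r] + [p,q]. For instance
  ∂BFG = FG − BG + BF,
  ∂AEG = EG − AG + AE.
The 12×8 boundary matrix has rank 7 and Smith normal form diag(1,1,1,1,1,1,1).

Computing H_k = (kernel of ∂_k) / (image of ∂_{k+1}):

  H_0: rank C_0 − rank ∂_1 = 6 − 5 = 1, and the invariant factors of ∂_1 are all 1, so H_0 ≅ Z.
  H_1: rank ker ∂_1 − rank ∂_2 = (12 − 5) − 7 = 0, and the invariant factors of ∂_2 are all 1, so H_1 ≅ 0.
  H_2: rank ker ∂_2 − rank ∂_3 = (8 − 7) − 0 = 1, and there is no ∂_3, so H_2 ≅ Z.

(K is a triangulation of the 2-sphere S^2.)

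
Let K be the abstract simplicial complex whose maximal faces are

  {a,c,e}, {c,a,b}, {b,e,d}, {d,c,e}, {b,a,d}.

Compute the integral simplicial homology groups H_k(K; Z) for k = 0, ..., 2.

H_0 = Z,  H_1 = Z,  H_2 = 0.

Take the total order a < b < c < d < e on the vertex set. Then K (dimension 2) consists of the simplices:

  0-simplices (5): a, b, c, d, e
  1-simplices (10): ab, ac, ad, ae, bc, bd, be, cd, ce, de
  2-simplices (5): abc, abd, ace, bde, cde

giving chain groups C_0 ≅ Z^5, C_1 ≅ Z^10, C_2 ≅ Z^5.

∂_1: C_1 → C_0 is given by ∂[p,q] = [q] − [p]. For instance
  ∂ac = c − a.
The resulting 5×10 matrix has rank 4, and its Smith normal form has invariant factors (1,1,1,1).

Boundary ∂_2: C_2 → C_1 maps a triangle to the signed sum of its edges. For instance
  ∂abc = bc − ac + ab,
  ∂abd = bd − ad + ab.
The resulting 10×5 matrix has rank 5, and its Smith normal form has invariant factors (1,1,1,1,1).

Computing H_k = (kernel of ∂_k) / (image of ∂_{k+1}):

  H_0: rank C_0 − rank ∂_1 = 5 − 4 = 1, and the invariant factors of ∂_1 are all 1, so H_0 ≅ Z.
  H_1: rank ker ∂_1 − rank ∂_2 = (10 − 4) − 5 = 1, and the invariant factors of ∂_2 are all 1, so H_1 ≅ Z.
  H_2: rank ker ∂_2 − rank ∂_3 = (5 − 5) − 0 = 0, and there is no ∂_3, so H_2 ≅ 0.

As a check, the Euler characteristic is 5 − 10 + 5 = 0, which agrees with 1 − 1 + 0 = 0.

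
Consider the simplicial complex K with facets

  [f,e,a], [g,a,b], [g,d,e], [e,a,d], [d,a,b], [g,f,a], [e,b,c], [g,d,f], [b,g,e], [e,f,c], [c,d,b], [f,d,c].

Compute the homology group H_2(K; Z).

H_2 = 0.

Fix the vertex order a < b < c < d < e < f < g and write every simplex with vertices in increasing order. Then dim K = 2 and the simplices of K are:

  0-simplices (7): a, b, c, d, e, f, g
  1-simplices (18): ab, ad, ae, af, ag, bc, bd, be, bg, cd, ce, cf, de, df, dg, ef, eg, fg
  2-simplices (12): abd, abg, ade, aef, afg, bcd, bce, beg, cdf, cef, deg, dfg

giving chain groups C_0 ≅ Z^7, C_1 ≅ Z^18, C_2 ≅ Z^12.

∂_1: C_1 → C_0 is given by ∂[p,q] = [q] − [p]. For instance
  ∂ab = b − a.
As a 7×18 matrix over Z this has rank 6, with invariant factors (1,1,1,1,1,1).

The boundary map ∂_2: C_2 → C_1 maps a triangle to the signed sum of its edges. For instance
  ∂beg = eg − bg + be,
  ∂deg = eg − dg + de.
The 18×12 boundary matrix has rank 12 and Smith normal form diag(1,1,1,1,1,1,1,1,1,1,1,2).

From H_k ≅ ker(∂_k) / im(∂_{k+1}) we obtain:

  H_2: rank ker ∂_2 − rank ∂_3 = (12 − 12) − 0 = 0, and there is no ∂_3, so H_2 = 0.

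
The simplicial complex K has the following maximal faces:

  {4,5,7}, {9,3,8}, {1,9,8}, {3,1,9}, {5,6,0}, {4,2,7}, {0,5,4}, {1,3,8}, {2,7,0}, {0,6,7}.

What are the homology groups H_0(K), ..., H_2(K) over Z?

Order the vertices as 0 < 1 < 2 < 3 < 4 < 5 < 6 < 7 < 8 < 9. Listing each simplex with vertices in this order, K has dimension 2 with simplices:

  0-simplices (10): [0], [1], [2], [3], [4], [5], [6], [7], [8], [9]
  1-simplices (18): [0,2], [0,4], [0,5], [0,6], [0,7], [1,3], [1,8], [1,9], [2,4], [2,7], [3,8], [3,9], [4,5], [4,7], [5,6], [5,7], [6,7], [8,9]
  2-simplices (10): [0,2,7], [0,4,5], [0,5,6], [0,6,7], [1,3,8], [1,3,9], [1,8,9], [2,4,7], [3,8,9], [4,5,7]

so the chain groups are C_0 ≅ Z^10, C_1 ≅ Z^18, C_2 ≅ Z^10.

∂_1: C_1 → C_0 is given by ∂[p,q] = [q] − [p]. For instance
  ∂[3,9] = [9] − [3].
The resulting 10×18 matrix has rank 8, and its Smith normal form has invariant factors (1,1,1,1,1,1,1,1).

Boundary ∂_2: C_2 → C_1 acts by ∂[p,q,r] = [q,r] − [p,r] + [p,q]. For instance
  ∂[4,5,7] = [5,7] − [4,7] + [4,5],
  ∂[1,3,9] = [3,9] − [1,9] + [1,3].
This gives a 18×10 integer matrix of rank 9; reducing to Smith normal form yields diagonal entries (1,1,1,1,1,1,1,1,1).

Computing H_k = (kernel of ∂_k) / (image of ∂_{k+1}):

  H_0: rank C_0 − rank ∂_1 = 10 − 8 = 2, and the invariant factors of ∂_1 are all 1, so H_0 = Z^2.
  H_1: rank ker ∂_1 − rank ∂_2 = (18 − 8) − 9 = 1, and the invariant factors of ∂_2 are all 1, so H_1 = Z.
  H_2: rank ker ∂_2 − rank ∂_3 = (10 − 9) − 0 = 1, and there is no ∂_3, so H_2 = Z.

(K is a triangulation of the disjoint union of the cylinder S^1 x I and the 2-sphere S^2.)

H_0 = Z^2,  H_1 = Z,  H_2 = Z.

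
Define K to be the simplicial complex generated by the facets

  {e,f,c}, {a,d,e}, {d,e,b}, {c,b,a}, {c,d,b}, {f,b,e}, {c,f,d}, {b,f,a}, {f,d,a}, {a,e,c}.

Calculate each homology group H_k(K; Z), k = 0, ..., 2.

H_0 = Z,  H_1 = Z/2,  H_2 = 0.

Fix the vertex order a < b < c < d < e < f and write every simplex with vertices in increasing order. Then dim K = 2 and the simplices of K are:

  0-simplices (6): a, b, c, d, e, f
  1-simplices (15): ab, ac, ad, ae, af, bc, bd, be, bf, cd, ce, cf, de, df, ef
  2-simplices (10): abc, abf, ace, ade, adf, bcd, bde, bef, cdf, cef

giving chain groups C_0 ≅ Z^6, C_1 ≅ Z^15, C_2 ≅ Z^10.

The boundary map ∂_1: C_1 → C_0 maps an edge to its endpoints' difference, ∂[p,q] = q − p. For instance
  ∂bc = c − b.
This gives a 6×15 integer matrix of rank 5; reducing to Smith normal form yields diagonal entries (1,1,1,1,1).

∂_2: C_2 → C_1 sends each 2-simplex [p,q,r] to [q,r] − [p,r] + [p,q]. For instance
  ∂bde = de − be + bd,
  ∂cef = ef − cf + ce.
This gives a 15×10 integer matrix of rank 10; reducing to Smith normal form yields diagonal entries (1,1,1,1,1,1,1,1,1,2).

Now H_k = ker ∂_k / im ∂_{k+1}, so:

  H_0: rank C_0 − rank ∂_1 = 6 − 5 = 1, and the invariant factors of ∂_1 are all 1, so H_0 = Z.
  H_1: rank ker ∂_1 − rank ∂_2 = (15 − 5) − 10 = 0, and ∂_2 has invariant factor 2 > 1, so H_1 = Z/2.
  H_2: rank ker ∂_2 − rank ∂_3 = (10 − 10) − 0 = 0, and there is no ∂_3, so H_2 = 0.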